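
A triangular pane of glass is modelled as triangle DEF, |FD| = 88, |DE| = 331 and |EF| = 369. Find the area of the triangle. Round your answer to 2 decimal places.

area ≈ 13780.00

Semiperimeter s = (369 + 88 + 331)/2 = 394.
Heron's formula: area = √(394·25·306·63) ≈ 13780.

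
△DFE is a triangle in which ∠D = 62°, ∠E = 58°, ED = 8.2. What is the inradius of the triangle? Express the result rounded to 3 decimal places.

The third angle is ∠F = 180° − ∠E − ∠D = 60.00°.
Law of sines: FE = ED·sin D/sin F ≈ 8.3602.
Law of sines: DF = ED·sin E/sin F ≈ 8.0298.
Area = ½·ED·FE·sin E ≈ 29.068.
Semiperimeter s = (8.3602+8.2+8.0298)/2 = 12.295.
Inradius = area/s = 29.068/12.295 ≈ 2.3643.

r ≈ 2.364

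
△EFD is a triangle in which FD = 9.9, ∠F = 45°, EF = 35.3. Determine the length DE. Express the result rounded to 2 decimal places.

29.15

By the law of cosines, DE² = EF² + FD² − 2·EF·FD·cos F = 849.87, so DE ≈ 29.153.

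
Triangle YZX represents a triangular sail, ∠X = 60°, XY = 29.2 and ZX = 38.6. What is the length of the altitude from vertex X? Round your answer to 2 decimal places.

28.00

By the law of cosines, YZ² = ZX² + XY² − 2·ZX·XY·cos X = 1215.5, so YZ ≈ 34.864.
Area = ½·ZX·XY·sin X ≈ 488.06.
The altitude from X has length 2·area/YZ ≈ 27.998.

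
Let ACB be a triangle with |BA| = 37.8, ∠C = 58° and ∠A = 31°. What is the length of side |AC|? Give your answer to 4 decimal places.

44.5662

The third angle is ∠B = 180° − ∠A − ∠C = 91.00°.
Law of sines: |AC| = |BA|·sin B/sin C ≈ 44.566.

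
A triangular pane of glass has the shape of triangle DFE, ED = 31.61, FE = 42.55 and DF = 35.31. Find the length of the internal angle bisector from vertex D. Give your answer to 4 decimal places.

By the law of cosines, cos D = (ED² + DF² − FE²) / (2·ED·DF) ≈ 0.19508, so ∠D ≈ 1.374 rad.
The bisector from D has length 2·ED·DF·cos(∠D/2)/(ED+DF) ≈ 25.786.

25.7858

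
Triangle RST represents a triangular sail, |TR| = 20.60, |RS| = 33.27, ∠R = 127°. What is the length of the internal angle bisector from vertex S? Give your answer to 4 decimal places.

By the law of cosines, |ST|² = |TR|² + |RS|² − 2·|TR|·|RS|·cos R = 2356.2, so |ST| ≈ 48.54.
Law of cosines again: cos S = (|RS|² + |ST|² − |TR|²)/(2·|RS|·|ST|) ≈ 0.94081, so ∠S ≈ 19.81°.
The bisector from S has length 2·|RS|·|ST|·cos(∠S/2)/(|RS|+|ST|) ≈ 38.891.

38.8915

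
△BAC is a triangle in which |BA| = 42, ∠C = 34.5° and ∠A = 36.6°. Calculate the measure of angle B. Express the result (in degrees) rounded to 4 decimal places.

108.9000

The third angle is ∠B = 180° − ∠A − ∠C = 108.90°.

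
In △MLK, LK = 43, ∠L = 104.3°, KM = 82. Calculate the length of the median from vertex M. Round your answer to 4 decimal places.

Law of sines: sin M = LK·sin L/KM ≈ 0.50814.
Since KM ≥ LK, only the acute value applies: ∠M ≈ 30.54°.
Then ∠K = 180° − ∠L − ∠M ≈ 45.16°.
Law of sines gives ML = KM·sin K/sin L ≈ 60.003.
Median from M: ½√(2·KM² + 2·ML² − LK²) ≈ 68.556.

m_M ≈ 68.5562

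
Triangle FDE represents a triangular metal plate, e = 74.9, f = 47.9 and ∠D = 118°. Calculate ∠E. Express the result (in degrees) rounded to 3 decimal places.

By the law of cosines, d² = e² + f² − 2·e·f·cos D = 11273, so d ≈ 106.17.
Law of cosines again: cos E = (f² + d² − e²)/(2·f·d) ≈ 0.78233, so ∠E ≈ 38.53°.

∠E ≈ 38.526°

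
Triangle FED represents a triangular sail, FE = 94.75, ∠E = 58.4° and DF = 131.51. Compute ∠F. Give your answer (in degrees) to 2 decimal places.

Law of sines: sin D = FE·sin E/DF ≈ 0.61365.
Since DF ≥ FE, only the acute value applies: ∠D ≈ 37.85°.
Then ∠F = 180° − ∠E − ∠D ≈ 83.75°.

∠F ≈ 83.75°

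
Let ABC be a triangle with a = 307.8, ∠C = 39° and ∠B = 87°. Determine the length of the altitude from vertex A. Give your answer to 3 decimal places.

h_A ≈ 239.104

The third angle is ∠A = 180° − ∠B − ∠C = 54.00°.
Law of sines: b = a·sin B/sin A ≈ 379.94.
Law of sines: c = a·sin C/sin A ≈ 239.43.
Area = ½·a·b·sin C ≈ 36798.
The altitude from A has length 2·area/a ≈ 239.1.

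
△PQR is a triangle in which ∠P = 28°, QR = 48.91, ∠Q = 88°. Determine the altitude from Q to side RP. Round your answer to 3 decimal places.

h_Q ≈ 43.960

The third angle is ∠R = 180° − ∠P − ∠Q = 64.00°.
Law of sines: RP = QR·sin Q/sin P ≈ 104.12.
Law of sines: PQ = QR·sin R/sin P ≈ 93.637.
Area = ½·QR·RP·sin R ≈ 2288.5.
The altitude from Q has length 2·area/RP ≈ 43.96.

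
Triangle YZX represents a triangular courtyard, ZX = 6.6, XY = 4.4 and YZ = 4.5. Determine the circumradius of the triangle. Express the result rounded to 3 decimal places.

By the law of cosines, cos Y = (XY² + YZ² − ZX²) / (2·XY·YZ) ≈ -0.09975, so ∠Y ≈ 95.72°.
Circumradius = ZX/(2 sin Y) ≈ 3.3165.

R ≈ 3.317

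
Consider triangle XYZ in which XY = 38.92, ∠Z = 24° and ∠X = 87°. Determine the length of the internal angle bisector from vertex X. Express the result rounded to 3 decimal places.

t_X ≈ 39.329

The third angle is ∠Y = 180° − ∠Z − ∠X = 69.00°.
Law of sines: YZ = XY·sin X/sin Z ≈ 95.557.
Law of sines: ZX = XY·sin Y/sin Z ≈ 89.333.
The bisector from X has length 2·ZX·XY·cos(∠X/2)/(ZX+XY) ≈ 39.329.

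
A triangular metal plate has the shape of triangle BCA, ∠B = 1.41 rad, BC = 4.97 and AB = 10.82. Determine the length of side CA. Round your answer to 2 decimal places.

By the law of cosines, CA² = AB² + BC² − 2·AB·BC·cos B = 124.55, so CA ≈ 11.16.

11.16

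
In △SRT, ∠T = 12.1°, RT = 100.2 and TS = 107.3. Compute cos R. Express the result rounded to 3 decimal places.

-0.205

By the law of cosines, SR² = RT² + TS² − 2·RT·TS·cos T = 528.14, so SR ≈ 22.981.
Law of cosines again: cos R = (SR² + RT² − TS²)/(2·SR·RT) ≈ -0.20522, so ∠R ≈ 101.84°.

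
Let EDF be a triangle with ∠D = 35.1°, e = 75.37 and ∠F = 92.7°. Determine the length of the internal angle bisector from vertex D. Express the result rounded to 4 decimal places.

The third angle is ∠E = 180° − ∠D − ∠F = 52.20°.
Law of sines: d = e·sin D/sin E ≈ 54.848.
Law of sines: f = e·sin F/sin E ≈ 95.28.
The bisector from D has length 2·f·e·cos(∠D/2)/(f+e) ≈ 80.246.

t_D ≈ 80.2462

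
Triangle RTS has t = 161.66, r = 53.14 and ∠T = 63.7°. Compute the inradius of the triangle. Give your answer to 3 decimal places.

Law of sines: sin R = r·sin T/t ≈ 0.29469.
Since t ≥ r, only the acute value applies: ∠R ≈ 17.14°.
Then ∠S = 180° − ∠T − ∠R ≈ 99.16°.
Law of sines gives s = t·sin S/sin T ≈ 178.03.
Area = ½·t·r·sin S ≈ 4240.5.
Semiperimeter p = (53.14+161.66+178.03)/2 = 196.41.
Inradius = area/p = 4240.5/196.41 ≈ 21.59.

21.590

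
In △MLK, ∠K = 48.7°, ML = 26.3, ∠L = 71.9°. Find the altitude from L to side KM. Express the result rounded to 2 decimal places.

22.64

The third angle is ∠M = 180° − ∠L − ∠K = 59.40°.
Law of sines: LK = ML·sin M/sin K ≈ 30.133.
Law of sines: KM = ML·sin L/sin K ≈ 33.275.
Area = ½·ML·LK·sin L ≈ 376.64.
The altitude from L has length 2·area/KM ≈ 22.638.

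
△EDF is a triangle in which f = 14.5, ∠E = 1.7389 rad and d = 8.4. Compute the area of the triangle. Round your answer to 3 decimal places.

60.042

Area = ½·d·f·sin E ≈ 60.042.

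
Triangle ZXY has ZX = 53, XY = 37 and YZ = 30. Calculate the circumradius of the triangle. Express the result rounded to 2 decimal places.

R ≈ 27.32

By the law of cosines, cos Z = (YZ² + ZX² − XY²) / (2·YZ·ZX) ≈ 0.73585, so ∠Z ≈ 42.62°.
Circumradius = XY/(2 sin Z) ≈ 27.321.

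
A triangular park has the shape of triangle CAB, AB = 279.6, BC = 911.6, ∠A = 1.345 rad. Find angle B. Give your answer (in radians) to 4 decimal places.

∠B ≈ 1.4930 rad

Law of sines: sin C = AB·sin A/BC ≈ 0.29893.
Since BC ≥ AB, only the acute value applies: ∠C ≈ 0.304 rad.
Then ∠B = π − ∠A − ∠C ≈ 1.493 rad.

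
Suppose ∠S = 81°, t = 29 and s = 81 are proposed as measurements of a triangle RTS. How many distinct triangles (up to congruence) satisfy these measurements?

1

t·sin S = 29·sin(81°) ≈ 28.64.
Since s ≥ t, exactly one triangle exists.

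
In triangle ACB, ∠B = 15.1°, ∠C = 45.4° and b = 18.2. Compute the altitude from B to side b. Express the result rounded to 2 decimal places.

The third angle is ∠A = 180° − ∠C − ∠B = 119.50°.
Law of sines: a = b·sin A/sin B ≈ 60.807.
Law of sines: c = b·sin C/sin B ≈ 49.745.
Area = ½·b·a·sin C ≈ 393.99.
The altitude from B has length 2·area/b ≈ 43.296.

h_B ≈ 43.30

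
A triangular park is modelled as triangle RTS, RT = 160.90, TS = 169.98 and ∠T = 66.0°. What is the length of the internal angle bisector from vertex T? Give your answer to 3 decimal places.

t_T ≈ 138.645

By the law of cosines, SR² = RT² + TS² − 2·RT·TS·cos T = 32534, so SR ≈ 180.37.
The bisector from T has length 2·RT·TS·cos(∠T/2)/(RT+TS) ≈ 138.65.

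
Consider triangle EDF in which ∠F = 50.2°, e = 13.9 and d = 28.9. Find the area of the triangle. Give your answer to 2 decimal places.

Area = ½·e·d·sin F ≈ 154.31.

154.31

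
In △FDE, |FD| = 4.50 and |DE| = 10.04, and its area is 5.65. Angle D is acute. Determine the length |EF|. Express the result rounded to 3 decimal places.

5.793

From area = ½·|FD|·|DE|·sin D, we get sin D = 2·area/(|FD|·|DE|) ≈ 0.25011.
Taking the acute solution, ∠D ≈ 0.2528 rad.
Law of cosines then gives |EF| ≈ 5.7934.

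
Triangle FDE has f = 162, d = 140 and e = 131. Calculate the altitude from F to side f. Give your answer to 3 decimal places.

Semiperimeter s = (162 + 140 + 131)/2 = 216.5.
Heron's formula: area = √(216.5·54.5·76.5·85.5) ≈ 8785.
The altitude from F has length 2·area/f ≈ 108.46.

108.457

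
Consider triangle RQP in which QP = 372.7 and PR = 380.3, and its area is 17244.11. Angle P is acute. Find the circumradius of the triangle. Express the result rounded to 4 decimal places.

From area = ½·QP·PR·sin P, we get sin P = 2·area/(QP·PR) ≈ 0.24332.
Taking the acute solution, ∠P ≈ 14.08°.
Law of cosines then gives RQ ≈ 92.615.
Circumradius = RQ/(2 sin P) ≈ 190.31.

190.3128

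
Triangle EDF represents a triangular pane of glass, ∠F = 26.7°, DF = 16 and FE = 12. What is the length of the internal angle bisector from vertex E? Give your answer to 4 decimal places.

5.4660

By the law of cosines, ED² = DF² + FE² − 2·DF·FE·cos F = 56.945, so ED ≈ 7.5462.
Law of cosines again: cos E = (FE² + ED² − DF²)/(2·FE·ED) ≈ -0.30399, so ∠E ≈ 107.70°.
The bisector from E has length 2·FE·ED·cos(∠E/2)/(FE+ED) ≈ 5.466.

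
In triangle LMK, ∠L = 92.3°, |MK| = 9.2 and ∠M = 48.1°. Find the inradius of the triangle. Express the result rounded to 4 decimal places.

The third angle is ∠K = 180° − ∠L − ∠M = 39.60°.
Law of sines: |KL| = |MK|·sin M/sin L ≈ 6.8532.
Law of sines: |LM| = |MK|·sin K/sin L ≈ 5.869.
Area = ½·|MK|·|KL|·sin K ≈ 20.095.
Semiperimeter s = (9.2+6.8532+5.869)/2 = 10.961.
Inradius = area/s = 20.095/10.961 ≈ 1.8333.

r ≈ 1.8333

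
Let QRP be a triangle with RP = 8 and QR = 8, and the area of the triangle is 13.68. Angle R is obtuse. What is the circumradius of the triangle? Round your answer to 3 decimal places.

From area = ½·QR·RP·sin R, we get sin R = 2·area/(QR·RP) ≈ 0.42750.
Taking the obtuse solution, ∠R ≈ 154.69°.
Law of cosines then gives PQ ≈ 15.611.
Circumradius = PQ/(2 sin R) ≈ 18.259.

18.259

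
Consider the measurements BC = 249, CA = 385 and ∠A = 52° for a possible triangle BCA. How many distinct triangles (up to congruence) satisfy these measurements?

0

CA·sin A = 385·sin(52°) ≈ 303.4.
Since BC = 249 < 303.4 = CA sin A, no triangle exists.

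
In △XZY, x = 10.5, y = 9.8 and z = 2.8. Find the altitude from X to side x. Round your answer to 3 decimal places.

h_X ≈ 2.596

Semiperimeter s = (10.5 + 2.8 + 9.8)/2 = 11.55.
Heron's formula: area = √(11.55·1.05·8.75·1.75) ≈ 13.627.
The altitude from X has length 2·area/x ≈ 2.5957.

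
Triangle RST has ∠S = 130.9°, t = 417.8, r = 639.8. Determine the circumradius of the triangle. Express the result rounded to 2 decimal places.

By the law of cosines, s² = t² + r² − 2·t·r·cos S = 9.3394e+05, so s ≈ 966.4.
Area = ½·t·r·sin S ≈ 1.0102e+05.
Circumradius = s/(2 sin S) ≈ 639.28.

639.28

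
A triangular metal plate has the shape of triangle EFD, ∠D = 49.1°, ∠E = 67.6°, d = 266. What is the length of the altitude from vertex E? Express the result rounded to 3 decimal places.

237.637

The third angle is ∠F = 180° − ∠D − ∠E = 63.30°.
Law of sines: e = d·sin E/sin D ≈ 325.37.
Law of sines: f = d·sin F/sin D ≈ 314.4.
Area = ½·d·e·sin F ≈ 38660.
The altitude from E has length 2·area/e ≈ 237.64.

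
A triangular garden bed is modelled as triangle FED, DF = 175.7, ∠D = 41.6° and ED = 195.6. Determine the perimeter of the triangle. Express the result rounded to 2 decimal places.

By the law of cosines, FE² = ED² + DF² − 2·ED·DF·cos D = 17731, so FE ≈ 133.16.
Semiperimeter s = (195.6+175.7+133.16)/2 = 252.23.
Perimeter = 195.6 + 175.7 + 133.16 = 504.46.

perimeter ≈ 504.46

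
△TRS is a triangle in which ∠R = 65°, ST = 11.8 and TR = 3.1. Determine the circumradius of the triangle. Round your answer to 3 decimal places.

Law of sines: sin S = TR·sin R/ST ≈ 0.23810.
Since ST ≥ TR, only the acute value applies: ∠S ≈ 13.77°.
Then ∠T = 180° − ∠R − ∠S ≈ 101.23°.
Law of sines gives RS = ST·sin T/sin R ≈ 12.771.
Circumradius = ST/(2 sin R) ≈ 6.5099.

6.510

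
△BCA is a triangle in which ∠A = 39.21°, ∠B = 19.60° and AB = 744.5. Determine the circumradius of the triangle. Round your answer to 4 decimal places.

The third angle is ∠C = 180° − ∠A − ∠B = 121.19°.
Law of sines: CA = AB·sin B/sin C ≈ 291.94.
Law of sines: BC = AB·sin A/sin C ≈ 550.17.
Circumradius = AB/(2 sin C) ≈ 435.15.

R ≈ 435.1487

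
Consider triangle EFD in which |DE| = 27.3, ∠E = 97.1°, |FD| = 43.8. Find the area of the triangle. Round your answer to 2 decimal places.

area ≈ 420.48

Law of sines: sin F = |DE|·sin E/|FD| ≈ 0.61851.
Since |FD| ≥ |DE|, only the acute value applies: ∠F ≈ 38.21°.
Then ∠D = 180° − ∠E − ∠F ≈ 44.69°.
Law of sines gives |EF| = |FD|·sin D/sin E ≈ 31.043.
Area = ½·|FD|·|DE|·sin D ≈ 420.48.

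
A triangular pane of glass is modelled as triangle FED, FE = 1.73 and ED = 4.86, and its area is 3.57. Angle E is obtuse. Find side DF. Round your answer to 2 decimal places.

5.96

From area = ½·FE·ED·sin E, we get sin E = 2·area/(FE·ED) ≈ 0.84921.
Taking the obtuse solution, ∠E ≈ 121.87°.
Law of cosines then gives DF ≈ 5.9575.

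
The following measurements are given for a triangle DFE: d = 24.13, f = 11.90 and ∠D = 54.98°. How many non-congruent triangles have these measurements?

f·sin D = 11.90·sin(54.98°) ≈ 9.746.
Since d ≥ f, exactly one triangle exists.

1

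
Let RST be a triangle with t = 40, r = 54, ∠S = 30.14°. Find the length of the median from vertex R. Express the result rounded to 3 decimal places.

By the law of cosines, s² = t² + r² − 2·t·r·cos S = 780.06, so s ≈ 27.93.
Median from R: ½√(2·s² + 2·t² − r²) ≈ 21.472.

21.472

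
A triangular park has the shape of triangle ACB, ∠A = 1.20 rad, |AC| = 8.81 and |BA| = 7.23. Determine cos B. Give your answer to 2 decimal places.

By the law of cosines, |CB|² = |BA|² + |AC|² − 2·|BA|·|AC|·cos A = 83.727, so |CB| ≈ 9.1503.
Law of cosines again: cos B = (|CB|² + |BA|² − |AC|²)/(2·|CB|·|BA|) ≈ 0.44126, so ∠B ≈ 1.114 rad.

cos B ≈ 0.44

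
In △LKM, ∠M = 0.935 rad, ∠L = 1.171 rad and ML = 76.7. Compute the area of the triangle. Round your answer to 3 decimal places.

The third angle is ∠K = π − ∠M − ∠L = 1.036 rad.
Law of sines: KM = ML·sin L/sin K ≈ 82.137.
Law of sines: LK = ML·sin M/sin K ≈ 71.745.
Area = ½·ML·KM·sin M ≈ 2534.5.

area ≈ 2534.454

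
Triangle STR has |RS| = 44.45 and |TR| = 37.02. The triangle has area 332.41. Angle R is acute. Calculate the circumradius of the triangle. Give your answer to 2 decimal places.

From area = ½·|TR|·|RS|·sin R, we get sin R = 2·area/(|TR|·|RS|) ≈ 0.40401.
Taking the acute solution, ∠R ≈ 23.83°.
Law of cosines then gives |ST| ≈ 18.324.
Circumradius = |ST|/(2 sin R) ≈ 22.677.

22.68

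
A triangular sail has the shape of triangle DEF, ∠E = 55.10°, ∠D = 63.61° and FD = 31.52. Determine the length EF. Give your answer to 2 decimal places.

34.43

The third angle is ∠F = 180° − ∠D − ∠E = 61.29°.
Law of sines: EF = FD·sin D/sin E ≈ 34.427.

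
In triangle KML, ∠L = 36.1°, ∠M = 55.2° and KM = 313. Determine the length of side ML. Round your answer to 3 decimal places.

531.095

The third angle is ∠K = 180° − ∠M − ∠L = 88.70°.
Law of sines: ML = KM·sin K/sin L ≈ 531.1.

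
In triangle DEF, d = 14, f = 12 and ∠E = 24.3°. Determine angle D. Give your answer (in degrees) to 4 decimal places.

97.5114

By the law of cosines, e² = f² + d² − 2·f·d·cos E = 33.768, so e ≈ 5.8111.
Law of cosines again: cos D = (e² + f² − d²)/(2·e·f) ≈ -0.13072, so ∠D ≈ 97.51°.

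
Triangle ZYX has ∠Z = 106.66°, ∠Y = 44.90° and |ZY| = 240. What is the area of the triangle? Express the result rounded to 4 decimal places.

The third angle is ∠X = 180° − ∠Z − ∠Y = 28.44°.
Law of sines: |YX| = |ZY|·sin Z/sin X ≈ 482.8.
Law of sines: |XZ| = |ZY|·sin Y/sin X ≈ 355.72.
Area = ½·|ZY|·|YX|·sin Y ≈ 40895.

area ≈ 40894.9637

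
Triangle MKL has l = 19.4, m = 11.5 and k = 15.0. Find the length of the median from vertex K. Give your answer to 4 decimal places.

m_K ≈ 14.0732

Median from K: ½√(2·l² + 2·m² − k²) ≈ 14.073.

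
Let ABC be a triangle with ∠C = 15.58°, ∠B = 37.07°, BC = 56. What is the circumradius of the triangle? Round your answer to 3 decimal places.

The third angle is ∠A = 180° − ∠B − ∠C = 127.35°.
Law of sines: CA = BC·sin B/sin A ≈ 42.464.
Law of sines: AB = BC·sin C/sin A ≈ 18.92.
Circumradius = BC/(2 sin A) ≈ 35.223.

R ≈ 35.223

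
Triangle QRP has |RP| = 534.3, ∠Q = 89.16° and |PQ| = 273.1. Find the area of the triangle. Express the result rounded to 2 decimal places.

Law of sines: sin R = |PQ|·sin Q/|RP| ≈ 0.51108.
Since |RP| ≥ |PQ|, only the acute value applies: ∠R ≈ 30.74°.
Then ∠P = 180° − ∠Q − ∠R ≈ 60.10°.
Law of sines gives |QR| = |RP|·sin P/sin Q ≈ 463.25.
Area = ½·|RP|·|PQ|·sin P ≈ 63250.

area ≈ 63250.25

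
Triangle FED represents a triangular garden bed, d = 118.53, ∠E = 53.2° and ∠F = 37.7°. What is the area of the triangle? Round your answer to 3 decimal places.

The third angle is ∠D = 180° − ∠F − ∠E = 89.10°.
Law of sines: f = d·sin F/sin D ≈ 72.493.
Law of sines: e = d·sin E/sin D ≈ 94.922.
Area = ½·d·f·sin E ≈ 3440.2.

3440.192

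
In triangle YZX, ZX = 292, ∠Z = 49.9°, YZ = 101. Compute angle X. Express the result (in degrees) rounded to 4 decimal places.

18.7998

By the law of cosines, XY² = YZ² + ZX² − 2·YZ·ZX·cos Z = 57472, so XY ≈ 239.73.
Law of cosines again: cos X = (ZX² + XY² − YZ²)/(2·ZX·XY) ≈ 0.94665, so ∠X ≈ 18.80°.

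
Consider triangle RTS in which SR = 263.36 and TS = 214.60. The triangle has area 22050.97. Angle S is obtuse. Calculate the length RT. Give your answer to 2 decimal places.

From area = ½·TS·SR·sin S, we get sin S = 2·area/(TS·SR) ≈ 0.78033.
Taking the obtuse solution, ∠S ≈ 128.71°.
Law of cosines then gives RT ≈ 431.39.

431.39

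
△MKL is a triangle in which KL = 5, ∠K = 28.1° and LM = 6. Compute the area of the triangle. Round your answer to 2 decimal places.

area ≈ 11.69

Law of sines: sin M = KL·sin K/LM ≈ 0.39251.
Since LM ≥ KL, only the acute value applies: ∠M ≈ 23.11°.
Then ∠L = 180° − ∠K − ∠M ≈ 128.79°.
Law of sines gives MK = LM·sin L/sin K ≈ 9.9291.
Area = ½·LM·KL·sin L ≈ 11.692.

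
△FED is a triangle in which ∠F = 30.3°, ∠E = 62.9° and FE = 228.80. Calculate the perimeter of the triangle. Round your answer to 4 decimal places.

The third angle is ∠D = 180° − ∠F − ∠E = 86.80°.
Law of sines: ED = FE·sin F/sin D ≈ 115.62.
Law of sines: DF = FE·sin E/sin D ≈ 204.
Semiperimeter s = (115.62+204+228.8)/2 = 274.21.
Perimeter = 115.62 + 204 + 228.8 = 548.41.

548.4150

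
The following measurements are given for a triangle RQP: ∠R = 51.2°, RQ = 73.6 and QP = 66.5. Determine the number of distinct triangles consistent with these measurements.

2

RQ·sin R = 73.6·sin(51.2°) ≈ 57.36.
Since RQ sin R < QP < RQ (57.36 < 66.5 < 73.6), two triangles exist.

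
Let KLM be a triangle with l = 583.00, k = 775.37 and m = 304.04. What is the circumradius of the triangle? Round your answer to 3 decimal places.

440.923

By the law of cosines, cos K = (l² + m² − k²) / (2·l·m) ≈ -0.47634, so ∠K ≈ 118.45°.
Circumradius = k/(2 sin K) ≈ 440.92.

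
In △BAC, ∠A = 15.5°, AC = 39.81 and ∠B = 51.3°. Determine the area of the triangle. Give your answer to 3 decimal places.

249.401

The third angle is ∠C = 180° − ∠B − ∠A = 113.20°.
Law of sines: CB = AC·sin A/sin B ≈ 13.632.
Law of sines: BA = AC·sin C/sin B ≈ 46.885.
Area = ½·AC·CB·sin C ≈ 249.4.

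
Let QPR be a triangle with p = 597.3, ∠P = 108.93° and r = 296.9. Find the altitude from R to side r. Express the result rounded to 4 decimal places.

Law of sines: sin R = r·sin P/p ≈ 0.47019.
Since p ≥ r, only the acute value applies: ∠R ≈ 28.05°.
Then ∠Q = 180° − ∠P − ∠R ≈ 43.02°.
Law of sines gives q = p·sin Q/sin P ≈ 430.84.
Area = ½·p·r·sin Q ≈ 60499.
The altitude from R has length 2·area/r ≈ 407.54.

h_R ≈ 407.5375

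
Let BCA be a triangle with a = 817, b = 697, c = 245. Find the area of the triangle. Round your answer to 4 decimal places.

79782.0476

Semiperimeter s = (697 + 245 + 817)/2 = 879.5.
Heron's formula: area = √(879.5·182.5·634.5·62.5) ≈ 79782.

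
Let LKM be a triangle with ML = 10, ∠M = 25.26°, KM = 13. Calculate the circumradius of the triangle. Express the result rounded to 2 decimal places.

By the law of cosines, LK² = KM² + ML² − 2·KM·ML·cos M = 33.861, so LK ≈ 5.819.
Area = ½·KM·ML·sin M ≈ 27.737.
Circumradius = LK/(2 sin M) ≈ 6.8182.

6.82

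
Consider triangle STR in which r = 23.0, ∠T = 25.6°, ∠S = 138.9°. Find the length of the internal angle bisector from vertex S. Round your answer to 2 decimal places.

9.98

The third angle is ∠R = 180° − ∠S − ∠T = 15.50°.
Law of sines: s = r·sin S/sin R ≈ 56.577.
Law of sines: t = r·sin T/sin R ≈ 37.188.
The bisector from S has length 2·t·r·cos(∠S/2)/(t+r) ≈ 9.9767.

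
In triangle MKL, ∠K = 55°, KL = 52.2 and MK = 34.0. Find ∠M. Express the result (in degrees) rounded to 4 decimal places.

∠M ≈ 84.5770°

By the law of cosines, LM² = MK² + KL² − 2·MK·KL·cos K = 1844.9, so LM ≈ 42.952.
Law of cosines again: cos M = (LM² + MK² − KL²)/(2·LM·MK) ≈ 0.09451, so ∠M ≈ 84.58°.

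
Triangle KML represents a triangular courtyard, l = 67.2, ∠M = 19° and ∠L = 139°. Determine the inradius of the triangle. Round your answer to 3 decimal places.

The third angle is ∠K = 180° − ∠M − ∠L = 22.00°.
Law of sines: k = l·sin K/sin L ≈ 38.371.
Law of sines: m = l·sin M/sin L ≈ 33.348.
Area = ½·l·k·sin M ≈ 419.74.
Semiperimeter s = (38.371+33.348+67.2)/2 = 69.459.
Inradius = area/s = 419.74/69.459 ≈ 6.043.

r ≈ 6.043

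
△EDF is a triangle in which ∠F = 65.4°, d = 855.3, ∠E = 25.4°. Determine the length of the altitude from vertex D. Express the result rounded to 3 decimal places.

333.602

The third angle is ∠D = 180° − ∠F − ∠E = 89.20°.
Law of sines: e = d·sin E/sin D ≈ 366.9.
Law of sines: f = d·sin F/sin D ≈ 777.75.
Area = ½·d·e·sin F ≈ 1.4267e+05.
The altitude from D has length 2·area/d ≈ 333.6.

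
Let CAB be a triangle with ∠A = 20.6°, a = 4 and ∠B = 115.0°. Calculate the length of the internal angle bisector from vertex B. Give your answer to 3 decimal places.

2.860

The third angle is ∠C = 180° − ∠A − ∠B = 44.40°.
Law of sines: c = a·sin C/sin A ≈ 7.9543.
Law of sines: b = a·sin B/sin A ≈ 10.304.
The bisector from B has length 2·c·a·cos(∠B/2)/(c+a) ≈ 2.8601.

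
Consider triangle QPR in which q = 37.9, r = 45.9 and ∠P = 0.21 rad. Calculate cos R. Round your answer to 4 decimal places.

-0.5900

By the law of cosines, p² = r² + q² − 2·r·q·cos P = 140.44, so p ≈ 11.851.
Law of cosines again: cos R = (q² + p² − r²)/(2·q·p) ≈ -0.58998, so ∠R ≈ 2.202 rad.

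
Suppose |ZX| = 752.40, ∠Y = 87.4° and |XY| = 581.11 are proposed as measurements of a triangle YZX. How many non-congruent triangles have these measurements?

|XY|·sin Y = 581.11·sin(87.4°) ≈ 580.5.
Since |ZX| ≥ |XY|, exactly one triangle exists.

1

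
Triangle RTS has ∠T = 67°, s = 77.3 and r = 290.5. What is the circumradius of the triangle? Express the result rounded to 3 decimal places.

By the law of cosines, t² = s² + r² − 2·s·r·cos T = 72817, so t ≈ 269.85.
Area = ½·s·r·sin T ≈ 10335.
Circumradius = t/(2 sin T) ≈ 146.58.

146.575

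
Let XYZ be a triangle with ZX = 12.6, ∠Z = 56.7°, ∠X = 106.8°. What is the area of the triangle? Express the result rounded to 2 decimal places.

The third angle is ∠Y = 180° − ∠Z − ∠X = 16.50°.
Law of sines: YZ = ZX·sin X/sin Y ≈ 42.47.
Law of sines: XY = ZX·sin Z/sin Y ≈ 37.08.
Area = ½·ZX·YZ·sin Z ≈ 223.63.

area ≈ 223.63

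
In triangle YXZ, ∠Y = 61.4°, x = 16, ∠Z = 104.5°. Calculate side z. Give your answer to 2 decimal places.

The third angle is ∠X = 180° − ∠Z − ∠Y = 14.10°.
Law of sines: z = x·sin Z/sin X ≈ 63.585.

63.59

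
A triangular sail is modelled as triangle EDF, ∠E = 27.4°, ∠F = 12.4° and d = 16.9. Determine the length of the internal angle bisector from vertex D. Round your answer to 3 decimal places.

The third angle is ∠D = 180° − ∠F − ∠E = 140.20°.
Law of sines: e = d·sin E/sin D ≈ 12.15.
Law of sines: f = d·sin F/sin D ≈ 5.6694.
The bisector from D has length 2·f·e·cos(∠D/2)/(f+e) ≈ 2.6316.

2.632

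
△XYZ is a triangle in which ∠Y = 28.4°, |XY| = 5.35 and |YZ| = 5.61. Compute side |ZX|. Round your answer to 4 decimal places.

By the law of cosines, |ZX|² = |XY|² + |YZ|² − 2·|XY|·|YZ|·cos Y = 7.2919, so |ZX| ≈ 2.7004.

2.7004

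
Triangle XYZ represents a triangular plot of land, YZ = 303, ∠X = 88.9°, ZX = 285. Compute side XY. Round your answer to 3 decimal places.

Law of sines: sin Y = ZX·sin X/YZ ≈ 0.94042.
Since YZ ≥ ZX, only the acute value applies: ∠Y ≈ 70.12°.
Then ∠Z = 180° − ∠X − ∠Y ≈ 20.98°.
Law of sines gives XY = YZ·sin Z/sin X ≈ 108.5.

108.495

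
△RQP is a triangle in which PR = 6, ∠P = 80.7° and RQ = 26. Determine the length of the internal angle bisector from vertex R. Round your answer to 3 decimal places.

Law of sines: sin Q = PR·sin P/RQ ≈ 0.22774.
Since RQ ≥ PR, only the acute value applies: ∠Q ≈ 13.16°.
Then ∠R = 180° − ∠P − ∠Q ≈ 86.14°.
Law of sines gives QP = RQ·sin R/sin P ≈ 26.286.
The bisector from R has length 2·PR·RQ·cos(∠R/2)/(PR+RQ) ≈ 7.1228.

t_R ≈ 7.123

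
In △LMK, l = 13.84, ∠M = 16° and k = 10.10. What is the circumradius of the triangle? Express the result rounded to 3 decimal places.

R ≈ 9.037

By the law of cosines, m² = k² + l² − 2·k·l·cos M = 24.818, so m ≈ 4.9817.
Area = ½·k·l·sin M ≈ 19.265.
Circumradius = m/(2 sin M) ≈ 9.0367.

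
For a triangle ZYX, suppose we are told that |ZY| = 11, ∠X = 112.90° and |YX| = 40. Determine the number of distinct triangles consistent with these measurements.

|YX|·sin X = 40·sin(112.90°) ≈ 36.85.
Since ∠X is not acute, a triangle exists only if |ZY| > |YX|; here |ZY| ≤ |YX|, so there is no triangle.

0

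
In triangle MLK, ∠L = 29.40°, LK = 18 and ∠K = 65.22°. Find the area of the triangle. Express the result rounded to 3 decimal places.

The third angle is ∠M = 180° − ∠L − ∠K = 85.38°.
Law of sines: KM = LK·sin L/sin M ≈ 8.8651.
Law of sines: ML = LK·sin K/sin M ≈ 16.396.
Area = ½·LK·KM·sin K ≈ 72.439.

area ≈ 72.439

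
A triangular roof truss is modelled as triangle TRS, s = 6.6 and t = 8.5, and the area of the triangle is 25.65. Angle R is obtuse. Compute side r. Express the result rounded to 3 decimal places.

From area = ½·s·t·sin R, we get sin R = 2·area/(s·t) ≈ 0.91444.
Taking the obtuse solution, ∠R ≈ 113.87°.
Law of cosines then gives r ≈ 12.697.

12.697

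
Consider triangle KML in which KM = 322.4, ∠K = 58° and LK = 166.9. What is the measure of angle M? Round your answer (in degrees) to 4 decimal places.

By the law of cosines, ML² = LK² + KM² − 2·LK·KM·cos K = 74769, so ML ≈ 273.44.
Law of cosines again: cos M = (KM² + ML² − LK²)/(2·KM·ML) ≈ 0.85561, so ∠M ≈ 31.17°.

31.1731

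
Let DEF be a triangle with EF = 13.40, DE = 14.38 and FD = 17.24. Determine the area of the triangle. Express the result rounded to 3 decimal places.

area ≈ 93.734

Semiperimeter s = (13.4 + 17.24 + 14.38)/2 = 22.51.
Heron's formula: area = √(22.51·9.11·5.27·8.13) ≈ 93.734.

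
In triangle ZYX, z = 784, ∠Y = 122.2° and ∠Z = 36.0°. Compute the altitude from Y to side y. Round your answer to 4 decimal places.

h_Y ≈ 291.1524

The third angle is ∠X = 180° − ∠Z − ∠Y = 21.80°.
Law of sines: y = z·sin Y/sin Z ≈ 1128.7.
Law of sines: x = z·sin X/sin Z ≈ 495.34.
Area = ½·z·y·sin X ≈ 1.6431e+05.
The altitude from Y has length 2·area/y ≈ 291.15.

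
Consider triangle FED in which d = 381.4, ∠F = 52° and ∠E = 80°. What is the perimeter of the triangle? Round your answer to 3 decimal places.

perimeter ≈ 1291.254

The third angle is ∠D = 180° − ∠F − ∠E = 48.00°.
Law of sines: f = d·sin F/sin D ≈ 404.43.
Law of sines: e = d·sin E/sin D ≈ 505.43.
Semiperimeter s = (404.43+505.43+381.4)/2 = 645.63.
Perimeter = 404.43 + 505.43 + 381.4 = 1291.3.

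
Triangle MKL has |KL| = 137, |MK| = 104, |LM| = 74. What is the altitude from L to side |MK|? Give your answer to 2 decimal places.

Semiperimeter s = (137 + 74 + 104)/2 = 157.5.
Heron's formula: area = √(157.5·20.5·83.5·53.5) ≈ 3797.8.
The altitude from L has length 2·area/|MK| ≈ 73.035.

h_L ≈ 73.04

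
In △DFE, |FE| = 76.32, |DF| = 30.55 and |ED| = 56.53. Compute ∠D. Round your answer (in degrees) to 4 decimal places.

By the law of cosines, cos D = (|ED|² + |DF|² − |FE|²) / (2·|ED|·|DF|) ≈ -0.49097, so ∠D ≈ 119.40°.

119.4043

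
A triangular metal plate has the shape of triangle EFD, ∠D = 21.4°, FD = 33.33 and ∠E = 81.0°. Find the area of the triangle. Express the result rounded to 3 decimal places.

area ≈ 200.408

The third angle is ∠F = 180° − ∠D − ∠E = 77.60°.
Law of sines: DE = FD·sin F/sin E ≈ 32.958.
Law of sines: EF = FD·sin D/sin E ≈ 12.313.
Area = ½·FD·DE·sin D ≈ 200.41.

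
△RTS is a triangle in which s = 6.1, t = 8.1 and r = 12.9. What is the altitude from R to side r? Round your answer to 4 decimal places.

Semiperimeter p = (12.9 + 8.1 + 6.1)/2 = 13.55.
Heron's formula: area = √(13.55·0.65·5.45·7.45) ≈ 18.91.
The altitude from R has length 2·area/r ≈ 2.9319.

h_R ≈ 2.9319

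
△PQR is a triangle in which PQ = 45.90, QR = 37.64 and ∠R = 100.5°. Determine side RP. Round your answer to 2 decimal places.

Law of sines: sin P = QR·sin R/PQ ≈ 0.80631.
Since PQ ≥ QR, only the acute value applies: ∠P ≈ 53.74°.
Then ∠Q = 180° − ∠R − ∠P ≈ 25.76°.
Law of sines gives RP = PQ·sin Q/sin R ≈ 20.29.

20.29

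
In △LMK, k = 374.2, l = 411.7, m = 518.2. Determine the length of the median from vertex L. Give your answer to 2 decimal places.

Median from L: ½√(2·m² + 2·k² − l²) ≈ 402.37.

m_L ≈ 402.37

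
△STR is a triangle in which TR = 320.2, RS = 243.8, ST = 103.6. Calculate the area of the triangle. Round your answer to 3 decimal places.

9698.097

Semiperimeter s = (320.2 + 243.8 + 103.6)/2 = 333.8.
Heron's formula: area = √(333.8·13.6·90·230.2) ≈ 9698.1.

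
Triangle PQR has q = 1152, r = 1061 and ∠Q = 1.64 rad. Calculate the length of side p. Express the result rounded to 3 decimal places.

381.348

Law of sines: sin R = r·sin Q/q ≈ 0.91880.
Since q ≥ r, only the acute value applies: ∠R ≈ 1.165 rad.
Then ∠P = π − ∠Q − ∠R ≈ 0.337 rad.
Law of sines gives p = q·sin P/sin Q ≈ 381.35.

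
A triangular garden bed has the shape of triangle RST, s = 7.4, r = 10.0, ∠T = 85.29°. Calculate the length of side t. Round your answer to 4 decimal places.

11.9418

By the law of cosines, t² = r² + s² − 2·r·s·cos T = 142.61, so t ≈ 11.942.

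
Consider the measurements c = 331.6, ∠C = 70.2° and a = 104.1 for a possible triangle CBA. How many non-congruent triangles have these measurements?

1

a·sin C = 104.1·sin(70.2°) ≈ 97.95.
Since c ≥ a, exactly one triangle exists.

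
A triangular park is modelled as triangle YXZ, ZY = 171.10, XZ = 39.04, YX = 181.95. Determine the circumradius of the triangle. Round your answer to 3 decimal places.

92.362

By the law of cosines, cos Y = (ZY² + YX² − XZ²) / (2·ZY·YX) ≈ 0.97741, so ∠Y ≈ 12.20°.
Circumradius = XZ/(2 sin Y) ≈ 92.362.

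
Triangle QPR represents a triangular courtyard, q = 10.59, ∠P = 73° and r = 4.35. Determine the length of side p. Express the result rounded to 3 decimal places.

By the law of cosines, p² = r² + q² − 2·r·q·cos P = 104.13, so p ≈ 10.205.

10.205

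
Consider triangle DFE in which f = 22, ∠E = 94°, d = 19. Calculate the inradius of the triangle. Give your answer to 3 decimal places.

By the law of cosines, e² = d² + f² − 2·d·f·cos E = 903.32, so e ≈ 30.055.
Area = ½·d·f·sin E ≈ 208.49.
Semiperimeter s = (19+22+30.055)/2 = 35.528.
Inradius = area/s = 208.49/35.528 ≈ 5.8684.

5.868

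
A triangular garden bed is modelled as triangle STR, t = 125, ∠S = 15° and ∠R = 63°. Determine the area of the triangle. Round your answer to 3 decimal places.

1841.886

The third angle is ∠T = 180° − ∠R − ∠S = 102.00°.
Law of sines: s = t·sin S/sin T ≈ 33.075.
Law of sines: r = t·sin R/sin T ≈ 113.86.
Area = ½·t·s·sin R ≈ 1841.9.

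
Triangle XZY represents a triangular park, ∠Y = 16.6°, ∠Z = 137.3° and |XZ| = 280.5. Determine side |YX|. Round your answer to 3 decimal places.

The third angle is ∠X = 180° − ∠Z − ∠Y = 26.10°.
Law of sines: |YX| = |XZ|·sin Z/sin Y ≈ 665.84.

665.844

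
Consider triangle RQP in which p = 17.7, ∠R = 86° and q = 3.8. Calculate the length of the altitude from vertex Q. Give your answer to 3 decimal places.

17.657

By the law of cosines, r² = q² + p² − 2·q·p·cos R = 318.35, so r ≈ 17.842.
Area = ½·q·p·sin R ≈ 33.548.
The altitude from Q has length 2·area/q ≈ 17.657.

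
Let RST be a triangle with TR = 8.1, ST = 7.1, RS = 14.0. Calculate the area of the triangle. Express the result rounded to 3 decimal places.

area ≈ 20.665

Semiperimeter s = (7.1 + 8.1 + 14)/2 = 14.6.
Heron's formula: area = √(14.6·7.5·6.5·0.6) ≈ 20.665.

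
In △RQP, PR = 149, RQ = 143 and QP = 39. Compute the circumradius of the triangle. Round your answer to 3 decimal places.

74.516

By the law of cosines, cos R = (PR² + RQ² − QP²) / (2·PR·RQ) ≈ 0.96515, so ∠R ≈ 15.17°.
Circumradius = QP/(2 sin R) ≈ 74.516.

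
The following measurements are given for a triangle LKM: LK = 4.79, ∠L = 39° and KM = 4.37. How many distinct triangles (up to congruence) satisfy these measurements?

2

LK·sin L = 4.79·sin(39°) ≈ 3.014.
Since LK sin L < KM < LK (3.014 < 4.37 < 4.79), two triangles exist.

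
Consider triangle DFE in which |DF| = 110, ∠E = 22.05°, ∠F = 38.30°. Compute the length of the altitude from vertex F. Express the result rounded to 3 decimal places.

95.597

The third angle is ∠D = 180° − ∠F − ∠E = 119.65°.
Law of sines: |FE| = |DF|·sin D/sin E ≈ 254.64.
Law of sines: |ED| = |DF|·sin F/sin E ≈ 181.6.
Area = ½·|DF|·|FE|·sin F ≈ 8680.2.
The altitude from F has length 2·area/|ED| ≈ 95.597.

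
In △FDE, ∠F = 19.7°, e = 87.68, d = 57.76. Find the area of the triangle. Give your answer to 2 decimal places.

Area = ½·d·e·sin F ≈ 853.59.

853.59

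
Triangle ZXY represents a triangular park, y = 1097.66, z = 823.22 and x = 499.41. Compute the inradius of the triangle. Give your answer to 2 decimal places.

r ≈ 159.88

Semiperimeter s = (823.22 + 499.41 + 1097.7)/2 = 1210.1.
Heron's formula: area = √(1210.1·386.92·710.73·112.48) ≈ 1.9348e+05.
Inradius = area/s = 1.9348e+05/1210.1 ≈ 159.88.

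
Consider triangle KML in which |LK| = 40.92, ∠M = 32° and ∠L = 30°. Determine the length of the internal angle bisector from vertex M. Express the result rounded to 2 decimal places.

The third angle is ∠K = 180° − ∠M − ∠L = 118.00°.
Law of sines: |ML| = |LK|·sin K/sin M ≈ 68.181.
Law of sines: |KM| = |LK|·sin L/sin M ≈ 38.61.
The bisector from M has length 2·|KM|·|ML|·cos(∠M/2)/(|KM|+|ML|) ≈ 47.391.

t_M ≈ 47.39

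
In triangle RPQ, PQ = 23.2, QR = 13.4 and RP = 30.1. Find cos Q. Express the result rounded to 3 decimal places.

By the law of cosines, cos Q = (PQ² + QR² − RP²) / (2·PQ·QR) ≈ -0.30271, so ∠Q ≈ 107.62°.

cos Q ≈ -0.303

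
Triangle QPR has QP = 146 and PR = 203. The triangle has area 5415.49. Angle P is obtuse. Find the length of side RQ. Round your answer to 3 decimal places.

343.076

From area = ½·QP·PR·sin P, we get sin P = 2·area/(QP·PR) ≈ 0.36544.
Taking the obtuse solution, ∠P ≈ 158.57°.
Law of cosines then gives RQ ≈ 343.08.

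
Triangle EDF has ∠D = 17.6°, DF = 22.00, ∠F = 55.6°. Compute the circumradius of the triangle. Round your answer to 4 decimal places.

The third angle is ∠E = 180° − ∠D − ∠F = 106.80°.
Law of sines: FE = DF·sin D/sin E ≈ 6.9487.
Law of sines: ED = DF·sin F/sin E ≈ 18.962.
Circumradius = DF/(2 sin E) ≈ 11.49.

11.4904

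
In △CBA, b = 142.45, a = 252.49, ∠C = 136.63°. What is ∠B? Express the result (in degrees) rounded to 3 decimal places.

∠B ≈ 15.363°

By the law of cosines, c² = b² + a² − 2·b·a·cos C = 1.3633e+05, so c ≈ 369.24.
Law of cosines again: cos B = (a² + c² − b²)/(2·a·c) ≈ 0.96427, so ∠B ≈ 15.36°.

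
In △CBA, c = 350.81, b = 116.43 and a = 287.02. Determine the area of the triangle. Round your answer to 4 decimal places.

Semiperimeter s = (350.81 + 116.43 + 287.02)/2 = 377.13.
Heron's formula: area = √(377.13·26.32·260.7·90.11) ≈ 15270.

area ≈ 15270.2270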